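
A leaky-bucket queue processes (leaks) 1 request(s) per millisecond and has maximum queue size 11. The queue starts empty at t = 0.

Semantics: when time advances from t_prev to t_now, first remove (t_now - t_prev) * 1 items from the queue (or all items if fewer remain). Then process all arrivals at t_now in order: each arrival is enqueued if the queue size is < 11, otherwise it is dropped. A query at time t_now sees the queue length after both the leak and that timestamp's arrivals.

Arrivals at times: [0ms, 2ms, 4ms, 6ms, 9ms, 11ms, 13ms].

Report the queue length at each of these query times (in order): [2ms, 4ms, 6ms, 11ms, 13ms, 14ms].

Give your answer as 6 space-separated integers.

Answer: 1 1 1 1 1 0

Derivation:
Queue lengths at query times:
  query t=2ms: backlog = 1
  query t=4ms: backlog = 1
  query t=6ms: backlog = 1
  query t=11ms: backlog = 1
  query t=13ms: backlog = 1
  query t=14ms: backlog = 0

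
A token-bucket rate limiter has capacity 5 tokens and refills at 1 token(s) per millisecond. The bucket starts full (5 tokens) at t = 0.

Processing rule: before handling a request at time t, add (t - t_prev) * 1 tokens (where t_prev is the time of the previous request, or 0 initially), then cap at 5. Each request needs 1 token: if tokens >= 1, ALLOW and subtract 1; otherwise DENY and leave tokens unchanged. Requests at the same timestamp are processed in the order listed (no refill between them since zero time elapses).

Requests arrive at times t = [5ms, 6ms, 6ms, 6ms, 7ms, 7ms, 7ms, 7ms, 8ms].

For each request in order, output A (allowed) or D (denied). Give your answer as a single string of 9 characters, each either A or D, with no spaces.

Answer: AAAAAAADA

Derivation:
Simulating step by step:
  req#1 t=5ms: ALLOW
  req#2 t=6ms: ALLOW
  req#3 t=6ms: ALLOW
  req#4 t=6ms: ALLOW
  req#5 t=7ms: ALLOW
  req#6 t=7ms: ALLOW
  req#7 t=7ms: ALLOW
  req#8 t=7ms: DENY
  req#9 t=8ms: ALLOW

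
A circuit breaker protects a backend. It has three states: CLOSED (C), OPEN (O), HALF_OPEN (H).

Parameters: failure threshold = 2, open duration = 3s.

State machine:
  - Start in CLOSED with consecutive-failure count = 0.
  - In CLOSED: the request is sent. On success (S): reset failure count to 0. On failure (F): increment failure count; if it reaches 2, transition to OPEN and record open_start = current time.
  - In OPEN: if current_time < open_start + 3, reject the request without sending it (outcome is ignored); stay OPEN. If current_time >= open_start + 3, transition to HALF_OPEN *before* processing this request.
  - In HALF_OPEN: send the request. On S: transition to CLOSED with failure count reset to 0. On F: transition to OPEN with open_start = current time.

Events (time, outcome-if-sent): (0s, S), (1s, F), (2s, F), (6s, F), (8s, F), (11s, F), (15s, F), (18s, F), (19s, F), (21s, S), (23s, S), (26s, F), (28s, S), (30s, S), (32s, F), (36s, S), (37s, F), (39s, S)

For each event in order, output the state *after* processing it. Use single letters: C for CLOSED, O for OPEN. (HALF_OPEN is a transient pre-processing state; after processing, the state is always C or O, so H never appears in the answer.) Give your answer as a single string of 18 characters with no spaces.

State after each event:
  event#1 t=0s outcome=S: state=CLOSED
  event#2 t=1s outcome=F: state=CLOSED
  event#3 t=2s outcome=F: state=OPEN
  event#4 t=6s outcome=F: state=OPEN
  event#5 t=8s outcome=F: state=OPEN
  event#6 t=11s outcome=F: state=OPEN
  event#7 t=15s outcome=F: state=OPEN
  event#8 t=18s outcome=F: state=OPEN
  event#9 t=19s outcome=F: state=OPEN
  event#10 t=21s outcome=S: state=CLOSED
  event#11 t=23s outcome=S: state=CLOSED
  event#12 t=26s outcome=F: state=CLOSED
  event#13 t=28s outcome=S: state=CLOSED
  event#14 t=30s outcome=S: state=CLOSED
  event#15 t=32s outcome=F: state=CLOSED
  event#16 t=36s outcome=S: state=CLOSED
  event#17 t=37s outcome=F: state=CLOSED
  event#18 t=39s outcome=S: state=CLOSED

Answer: CCOOOOOOOCCCCCCCCC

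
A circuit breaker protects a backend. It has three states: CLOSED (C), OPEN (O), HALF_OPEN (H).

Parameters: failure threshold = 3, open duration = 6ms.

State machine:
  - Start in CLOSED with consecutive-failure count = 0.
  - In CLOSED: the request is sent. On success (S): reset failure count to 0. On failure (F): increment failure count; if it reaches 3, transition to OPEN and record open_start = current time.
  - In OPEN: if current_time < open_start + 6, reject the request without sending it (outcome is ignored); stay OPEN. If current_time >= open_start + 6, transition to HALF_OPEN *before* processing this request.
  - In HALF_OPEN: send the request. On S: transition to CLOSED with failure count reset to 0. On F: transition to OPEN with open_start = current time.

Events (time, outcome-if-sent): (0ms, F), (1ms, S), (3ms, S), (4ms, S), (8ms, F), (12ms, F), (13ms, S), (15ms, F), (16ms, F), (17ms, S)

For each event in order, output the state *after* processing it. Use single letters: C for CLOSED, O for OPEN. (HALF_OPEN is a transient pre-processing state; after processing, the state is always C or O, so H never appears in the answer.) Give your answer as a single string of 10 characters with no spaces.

State after each event:
  event#1 t=0ms outcome=F: state=CLOSED
  event#2 t=1ms outcome=S: state=CLOSED
  event#3 t=3ms outcome=S: state=CLOSED
  event#4 t=4ms outcome=S: state=CLOSED
  event#5 t=8ms outcome=F: state=CLOSED
  event#6 t=12ms outcome=F: state=CLOSED
  event#7 t=13ms outcome=S: state=CLOSED
  event#8 t=15ms outcome=F: state=CLOSED
  event#9 t=16ms outcome=F: state=CLOSED
  event#10 t=17ms outcome=S: state=CLOSED

Answer: CCCCCCCCCC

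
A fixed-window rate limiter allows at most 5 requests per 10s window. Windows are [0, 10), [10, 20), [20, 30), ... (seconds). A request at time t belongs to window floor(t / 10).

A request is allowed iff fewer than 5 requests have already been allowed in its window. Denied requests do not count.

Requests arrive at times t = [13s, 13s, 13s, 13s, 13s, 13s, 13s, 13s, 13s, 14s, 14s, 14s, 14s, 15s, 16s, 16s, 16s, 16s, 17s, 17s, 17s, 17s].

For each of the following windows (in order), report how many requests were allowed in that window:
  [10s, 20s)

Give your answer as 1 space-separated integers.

Processing requests:
  req#1 t=13s (window 1): ALLOW
  req#2 t=13s (window 1): ALLOW
  req#3 t=13s (window 1): ALLOW
  req#4 t=13s (window 1): ALLOW
  req#5 t=13s (window 1): ALLOW
  req#6 t=13s (window 1): DENY
  req#7 t=13s (window 1): DENY
  req#8 t=13s (window 1): DENY
  req#9 t=13s (window 1): DENY
  req#10 t=14s (window 1): DENY
  req#11 t=14s (window 1): DENY
  req#12 t=14s (window 1): DENY
  req#13 t=14s (window 1): DENY
  req#14 t=15s (window 1): DENY
  req#15 t=16s (window 1): DENY
  req#16 t=16s (window 1): DENY
  req#17 t=16s (window 1): DENY
  req#18 t=16s (window 1): DENY
  req#19 t=17s (window 1): DENY
  req#20 t=17s (window 1): DENY
  req#21 t=17s (window 1): DENY
  req#22 t=17s (window 1): DENY

Allowed counts by window: 5

Answer: 5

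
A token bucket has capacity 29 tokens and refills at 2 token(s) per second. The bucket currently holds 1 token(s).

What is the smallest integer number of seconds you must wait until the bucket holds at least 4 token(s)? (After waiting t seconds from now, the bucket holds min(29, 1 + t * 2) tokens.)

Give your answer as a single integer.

Answer: 2

Derivation:
Need 1 + t * 2 >= 4, so t >= 3/2.
Smallest integer t = ceil(3/2) = 2.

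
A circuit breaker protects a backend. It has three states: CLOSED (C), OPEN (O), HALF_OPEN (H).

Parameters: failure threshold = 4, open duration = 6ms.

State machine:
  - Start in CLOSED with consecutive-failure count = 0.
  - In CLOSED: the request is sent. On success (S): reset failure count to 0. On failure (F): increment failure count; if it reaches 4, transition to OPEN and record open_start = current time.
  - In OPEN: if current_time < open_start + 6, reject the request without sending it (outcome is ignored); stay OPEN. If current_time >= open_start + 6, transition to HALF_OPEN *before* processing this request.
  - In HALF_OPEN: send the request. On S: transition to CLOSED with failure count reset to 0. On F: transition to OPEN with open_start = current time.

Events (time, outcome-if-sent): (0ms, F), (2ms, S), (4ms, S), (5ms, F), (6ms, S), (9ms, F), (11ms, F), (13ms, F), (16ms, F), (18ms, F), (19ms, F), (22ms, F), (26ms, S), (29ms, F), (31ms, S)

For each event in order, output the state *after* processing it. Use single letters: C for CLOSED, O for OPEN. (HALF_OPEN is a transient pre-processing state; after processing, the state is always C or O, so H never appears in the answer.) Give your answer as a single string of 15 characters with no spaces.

State after each event:
  event#1 t=0ms outcome=F: state=CLOSED
  event#2 t=2ms outcome=S: state=CLOSED
  event#3 t=4ms outcome=S: state=CLOSED
  event#4 t=5ms outcome=F: state=CLOSED
  event#5 t=6ms outcome=S: state=CLOSED
  event#6 t=9ms outcome=F: state=CLOSED
  event#7 t=11ms outcome=F: state=CLOSED
  event#8 t=13ms outcome=F: state=CLOSED
  event#9 t=16ms outcome=F: state=OPEN
  event#10 t=18ms outcome=F: state=OPEN
  event#11 t=19ms outcome=F: state=OPEN
  event#12 t=22ms outcome=F: state=OPEN
  event#13 t=26ms outcome=S: state=OPEN
  event#14 t=29ms outcome=F: state=OPEN
  event#15 t=31ms outcome=S: state=OPEN

Answer: CCCCCCCCOOOOOOO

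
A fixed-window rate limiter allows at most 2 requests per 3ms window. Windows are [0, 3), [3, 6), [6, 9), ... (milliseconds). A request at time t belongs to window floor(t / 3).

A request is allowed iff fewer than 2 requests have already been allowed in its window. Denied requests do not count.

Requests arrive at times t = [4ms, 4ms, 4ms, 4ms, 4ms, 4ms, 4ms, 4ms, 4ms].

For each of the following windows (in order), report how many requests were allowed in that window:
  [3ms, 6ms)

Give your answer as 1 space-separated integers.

Processing requests:
  req#1 t=4ms (window 1): ALLOW
  req#2 t=4ms (window 1): ALLOW
  req#3 t=4ms (window 1): DENY
  req#4 t=4ms (window 1): DENY
  req#5 t=4ms (window 1): DENY
  req#6 t=4ms (window 1): DENY
  req#7 t=4ms (window 1): DENY
  req#8 t=4ms (window 1): DENY
  req#9 t=4ms (window 1): DENY

Allowed counts by window: 2

Answer: 2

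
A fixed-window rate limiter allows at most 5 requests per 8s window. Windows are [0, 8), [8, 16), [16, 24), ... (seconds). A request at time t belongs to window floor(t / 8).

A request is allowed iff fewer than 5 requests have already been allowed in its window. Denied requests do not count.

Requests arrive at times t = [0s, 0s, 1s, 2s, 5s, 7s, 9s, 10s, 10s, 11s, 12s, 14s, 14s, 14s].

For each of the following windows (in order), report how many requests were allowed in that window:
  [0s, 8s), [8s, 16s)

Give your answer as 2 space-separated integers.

Processing requests:
  req#1 t=0s (window 0): ALLOW
  req#2 t=0s (window 0): ALLOW
  req#3 t=1s (window 0): ALLOW
  req#4 t=2s (window 0): ALLOW
  req#5 t=5s (window 0): ALLOW
  req#6 t=7s (window 0): DENY
  req#7 t=9s (window 1): ALLOW
  req#8 t=10s (window 1): ALLOW
  req#9 t=10s (window 1): ALLOW
  req#10 t=11s (window 1): ALLOW
  req#11 t=12s (window 1): ALLOW
  req#12 t=14s (window 1): DENY
  req#13 t=14s (window 1): DENY
  req#14 t=14s (window 1): DENY

Allowed counts by window: 5 5

Answer: 5 5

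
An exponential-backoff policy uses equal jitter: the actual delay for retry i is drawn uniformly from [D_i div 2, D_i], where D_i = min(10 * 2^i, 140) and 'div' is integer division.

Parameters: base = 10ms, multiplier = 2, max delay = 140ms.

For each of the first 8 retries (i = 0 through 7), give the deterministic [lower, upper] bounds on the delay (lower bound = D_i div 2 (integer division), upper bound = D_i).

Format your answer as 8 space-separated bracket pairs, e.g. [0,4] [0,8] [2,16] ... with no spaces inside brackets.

Computing bounds per retry:
  i=0: D_i=min(10*2^0,140)=10, bounds=[5,10]
  i=1: D_i=min(10*2^1,140)=20, bounds=[10,20]
  i=2: D_i=min(10*2^2,140)=40, bounds=[20,40]
  i=3: D_i=min(10*2^3,140)=80, bounds=[40,80]
  i=4: D_i=min(10*2^4,140)=140, bounds=[70,140]
  i=5: D_i=min(10*2^5,140)=140, bounds=[70,140]
  i=6: D_i=min(10*2^6,140)=140, bounds=[70,140]
  i=7: D_i=min(10*2^7,140)=140, bounds=[70,140]

Answer: [5,10] [10,20] [20,40] [40,80] [70,140] [70,140] [70,140] [70,140]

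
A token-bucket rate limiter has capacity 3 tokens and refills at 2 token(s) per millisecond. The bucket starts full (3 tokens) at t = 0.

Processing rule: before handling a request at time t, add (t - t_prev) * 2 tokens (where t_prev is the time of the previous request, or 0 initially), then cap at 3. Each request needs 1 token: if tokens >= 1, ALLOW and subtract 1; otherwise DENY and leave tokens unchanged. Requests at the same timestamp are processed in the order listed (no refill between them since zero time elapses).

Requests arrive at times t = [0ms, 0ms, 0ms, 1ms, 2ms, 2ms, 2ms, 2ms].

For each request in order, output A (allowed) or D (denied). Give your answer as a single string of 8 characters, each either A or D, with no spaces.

Simulating step by step:
  req#1 t=0ms: ALLOW
  req#2 t=0ms: ALLOW
  req#3 t=0ms: ALLOW
  req#4 t=1ms: ALLOW
  req#5 t=2ms: ALLOW
  req#6 t=2ms: ALLOW
  req#7 t=2ms: ALLOW
  req#8 t=2ms: DENY

Answer: AAAAAAAD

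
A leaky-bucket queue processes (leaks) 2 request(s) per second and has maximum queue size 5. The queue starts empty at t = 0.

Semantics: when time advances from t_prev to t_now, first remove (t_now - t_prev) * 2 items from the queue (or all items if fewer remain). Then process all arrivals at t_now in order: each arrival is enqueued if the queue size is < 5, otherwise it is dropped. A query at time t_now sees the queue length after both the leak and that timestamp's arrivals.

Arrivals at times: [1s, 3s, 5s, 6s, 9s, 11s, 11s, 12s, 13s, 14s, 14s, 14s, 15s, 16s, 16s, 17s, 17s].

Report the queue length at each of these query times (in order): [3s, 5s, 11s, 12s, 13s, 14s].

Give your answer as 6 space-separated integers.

Answer: 1 1 2 1 1 3

Derivation:
Queue lengths at query times:
  query t=3s: backlog = 1
  query t=5s: backlog = 1
  query t=11s: backlog = 2
  query t=12s: backlog = 1
  query t=13s: backlog = 1
  query t=14s: backlog = 3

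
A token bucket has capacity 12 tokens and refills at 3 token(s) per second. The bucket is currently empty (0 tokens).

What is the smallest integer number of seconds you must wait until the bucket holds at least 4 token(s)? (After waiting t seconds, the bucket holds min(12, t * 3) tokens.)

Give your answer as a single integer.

Need t * 3 >= 4, so t >= 4/3.
Smallest integer t = ceil(4/3) = 2.

Answer: 2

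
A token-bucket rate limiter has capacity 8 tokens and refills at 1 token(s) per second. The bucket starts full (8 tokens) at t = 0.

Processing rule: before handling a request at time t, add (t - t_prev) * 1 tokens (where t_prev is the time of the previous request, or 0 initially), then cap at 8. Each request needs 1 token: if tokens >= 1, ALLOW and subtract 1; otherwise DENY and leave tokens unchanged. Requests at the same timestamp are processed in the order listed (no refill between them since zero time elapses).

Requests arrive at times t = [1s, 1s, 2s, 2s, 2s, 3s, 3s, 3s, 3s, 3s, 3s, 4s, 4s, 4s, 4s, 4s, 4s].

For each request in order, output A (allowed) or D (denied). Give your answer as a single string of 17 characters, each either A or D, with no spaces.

Answer: AAAAAAAAAADADDDDD

Derivation:
Simulating step by step:
  req#1 t=1s: ALLOW
  req#2 t=1s: ALLOW
  req#3 t=2s: ALLOW
  req#4 t=2s: ALLOW
  req#5 t=2s: ALLOW
  req#6 t=3s: ALLOW
  req#7 t=3s: ALLOW
  req#8 t=3s: ALLOW
  req#9 t=3s: ALLOW
  req#10 t=3s: ALLOW
  req#11 t=3s: DENY
  req#12 t=4s: ALLOW
  req#13 t=4s: DENY
  req#14 t=4s: DENY
  req#15 t=4s: DENY
  req#16 t=4s: DENY
  req#17 t=4s: DENY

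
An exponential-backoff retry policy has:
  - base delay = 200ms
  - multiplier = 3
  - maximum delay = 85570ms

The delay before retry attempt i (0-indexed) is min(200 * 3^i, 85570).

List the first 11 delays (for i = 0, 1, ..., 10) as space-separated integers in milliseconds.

Computing each delay:
  i=0: min(200*3^0, 85570) = 200
  i=1: min(200*3^1, 85570) = 600
  i=2: min(200*3^2, 85570) = 1800
  i=3: min(200*3^3, 85570) = 5400
  i=4: min(200*3^4, 85570) = 16200
  i=5: min(200*3^5, 85570) = 48600
  i=6: min(200*3^6, 85570) = 85570
  i=7: min(200*3^7, 85570) = 85570
  i=8: min(200*3^8, 85570) = 85570
  i=9: min(200*3^9, 85570) = 85570
  i=10: min(200*3^10, 85570) = 85570

Answer: 200 600 1800 5400 16200 48600 85570 85570 85570 85570 85570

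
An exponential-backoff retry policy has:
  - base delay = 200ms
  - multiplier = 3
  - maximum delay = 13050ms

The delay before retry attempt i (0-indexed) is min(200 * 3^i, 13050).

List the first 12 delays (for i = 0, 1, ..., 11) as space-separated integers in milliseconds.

Answer: 200 600 1800 5400 13050 13050 13050 13050 13050 13050 13050 13050

Derivation:
Computing each delay:
  i=0: min(200*3^0, 13050) = 200
  i=1: min(200*3^1, 13050) = 600
  i=2: min(200*3^2, 13050) = 1800
  i=3: min(200*3^3, 13050) = 5400
  i=4: min(200*3^4, 13050) = 13050
  i=5: min(200*3^5, 13050) = 13050
  i=6: min(200*3^6, 13050) = 13050
  i=7: min(200*3^7, 13050) = 13050
  i=8: min(200*3^8, 13050) = 13050
  i=9: min(200*3^9, 13050) = 13050
  i=10: min(200*3^10, 13050) = 13050
  i=11: min(200*3^11, 13050) = 13050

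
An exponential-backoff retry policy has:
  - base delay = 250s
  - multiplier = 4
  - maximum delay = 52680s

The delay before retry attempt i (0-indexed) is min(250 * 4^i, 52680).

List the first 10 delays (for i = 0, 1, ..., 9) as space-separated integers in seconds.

Answer: 250 1000 4000 16000 52680 52680 52680 52680 52680 52680

Derivation:
Computing each delay:
  i=0: min(250*4^0, 52680) = 250
  i=1: min(250*4^1, 52680) = 1000
  i=2: min(250*4^2, 52680) = 4000
  i=3: min(250*4^3, 52680) = 16000
  i=4: min(250*4^4, 52680) = 52680
  i=5: min(250*4^5, 52680) = 52680
  i=6: min(250*4^6, 52680) = 52680
  i=7: min(250*4^7, 52680) = 52680
  i=8: min(250*4^8, 52680) = 52680
  i=9: min(250*4^9, 52680) = 52680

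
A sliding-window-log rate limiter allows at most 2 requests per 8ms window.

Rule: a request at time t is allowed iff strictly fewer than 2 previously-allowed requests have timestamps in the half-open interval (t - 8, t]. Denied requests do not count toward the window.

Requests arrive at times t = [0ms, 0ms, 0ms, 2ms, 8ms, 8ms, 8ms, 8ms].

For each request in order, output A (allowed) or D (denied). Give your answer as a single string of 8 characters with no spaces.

Tracking allowed requests in the window:
  req#1 t=0ms: ALLOW
  req#2 t=0ms: ALLOW
  req#3 t=0ms: DENY
  req#4 t=2ms: DENY
  req#5 t=8ms: ALLOW
  req#6 t=8ms: ALLOW
  req#7 t=8ms: DENY
  req#8 t=8ms: DENY

Answer: AADDAADD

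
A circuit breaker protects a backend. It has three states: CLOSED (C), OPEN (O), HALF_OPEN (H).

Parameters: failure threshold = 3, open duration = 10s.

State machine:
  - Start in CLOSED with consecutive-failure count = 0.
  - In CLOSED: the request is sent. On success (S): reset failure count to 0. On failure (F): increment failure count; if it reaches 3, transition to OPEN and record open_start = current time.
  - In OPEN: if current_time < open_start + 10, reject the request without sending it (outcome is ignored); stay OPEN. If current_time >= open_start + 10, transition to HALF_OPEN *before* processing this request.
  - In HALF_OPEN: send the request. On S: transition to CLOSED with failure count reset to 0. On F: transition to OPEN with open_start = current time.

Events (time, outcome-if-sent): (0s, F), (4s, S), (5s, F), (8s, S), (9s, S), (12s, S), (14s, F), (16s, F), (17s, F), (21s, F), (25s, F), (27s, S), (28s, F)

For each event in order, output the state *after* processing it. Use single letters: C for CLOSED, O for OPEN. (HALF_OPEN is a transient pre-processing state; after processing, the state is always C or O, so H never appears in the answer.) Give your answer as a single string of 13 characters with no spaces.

Answer: CCCCCCCCOOOCC

Derivation:
State after each event:
  event#1 t=0s outcome=F: state=CLOSED
  event#2 t=4s outcome=S: state=CLOSED
  event#3 t=5s outcome=F: state=CLOSED
  event#4 t=8s outcome=S: state=CLOSED
  event#5 t=9s outcome=S: state=CLOSED
  event#6 t=12s outcome=S: state=CLOSED
  event#7 t=14s outcome=F: state=CLOSED
  event#8 t=16s outcome=F: state=CLOSED
  event#9 t=17s outcome=F: state=OPEN
  event#10 t=21s outcome=F: state=OPEN
  event#11 t=25s outcome=F: state=OPEN
  event#12 t=27s outcome=S: state=CLOSED
  event#13 t=28s outcome=F: state=CLOSED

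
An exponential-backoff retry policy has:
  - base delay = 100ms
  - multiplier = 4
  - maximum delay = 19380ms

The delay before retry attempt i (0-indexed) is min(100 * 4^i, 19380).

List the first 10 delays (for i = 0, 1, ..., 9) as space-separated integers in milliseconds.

Computing each delay:
  i=0: min(100*4^0, 19380) = 100
  i=1: min(100*4^1, 19380) = 400
  i=2: min(100*4^2, 19380) = 1600
  i=3: min(100*4^3, 19380) = 6400
  i=4: min(100*4^4, 19380) = 19380
  i=5: min(100*4^5, 19380) = 19380
  i=6: min(100*4^6, 19380) = 19380
  i=7: min(100*4^7, 19380) = 19380
  i=8: min(100*4^8, 19380) = 19380
  i=9: min(100*4^9, 19380) = 19380

Answer: 100 400 1600 6400 19380 19380 19380 19380 19380 19380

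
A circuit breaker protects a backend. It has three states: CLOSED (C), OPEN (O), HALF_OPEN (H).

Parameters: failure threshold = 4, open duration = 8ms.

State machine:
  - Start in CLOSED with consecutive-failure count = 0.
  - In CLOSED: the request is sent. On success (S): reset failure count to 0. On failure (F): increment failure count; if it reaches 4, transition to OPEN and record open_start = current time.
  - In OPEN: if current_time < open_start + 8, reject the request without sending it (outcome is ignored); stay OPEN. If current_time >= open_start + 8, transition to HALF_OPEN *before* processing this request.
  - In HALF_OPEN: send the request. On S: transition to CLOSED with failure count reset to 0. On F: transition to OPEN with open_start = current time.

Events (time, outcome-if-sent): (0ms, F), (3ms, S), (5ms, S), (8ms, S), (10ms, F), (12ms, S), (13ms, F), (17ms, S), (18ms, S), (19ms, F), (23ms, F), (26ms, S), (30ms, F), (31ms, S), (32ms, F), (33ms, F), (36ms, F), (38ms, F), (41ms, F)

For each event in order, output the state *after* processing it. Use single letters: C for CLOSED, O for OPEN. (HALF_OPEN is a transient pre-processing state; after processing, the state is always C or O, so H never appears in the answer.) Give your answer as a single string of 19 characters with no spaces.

State after each event:
  event#1 t=0ms outcome=F: state=CLOSED
  event#2 t=3ms outcome=S: state=CLOSED
  event#3 t=5ms outcome=S: state=CLOSED
  event#4 t=8ms outcome=S: state=CLOSED
  event#5 t=10ms outcome=F: state=CLOSED
  event#6 t=12ms outcome=S: state=CLOSED
  event#7 t=13ms outcome=F: state=CLOSED
  event#8 t=17ms outcome=S: state=CLOSED
  event#9 t=18ms outcome=S: state=CLOSED
  event#10 t=19ms outcome=F: state=CLOSED
  event#11 t=23ms outcome=F: state=CLOSED
  event#12 t=26ms outcome=S: state=CLOSED
  event#13 t=30ms outcome=F: state=CLOSED
  event#14 t=31ms outcome=S: state=CLOSED
  event#15 t=32ms outcome=F: state=CLOSED
  event#16 t=33ms outcome=F: state=CLOSED
  event#17 t=36ms outcome=F: state=CLOSED
  event#18 t=38ms outcome=F: state=OPEN
  event#19 t=41ms outcome=F: state=OPEN

Answer: CCCCCCCCCCCCCCCCCOO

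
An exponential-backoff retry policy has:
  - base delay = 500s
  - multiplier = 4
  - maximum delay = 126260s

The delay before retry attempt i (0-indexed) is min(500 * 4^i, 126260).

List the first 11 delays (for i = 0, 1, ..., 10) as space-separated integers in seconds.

Answer: 500 2000 8000 32000 126260 126260 126260 126260 126260 126260 126260

Derivation:
Computing each delay:
  i=0: min(500*4^0, 126260) = 500
  i=1: min(500*4^1, 126260) = 2000
  i=2: min(500*4^2, 126260) = 8000
  i=3: min(500*4^3, 126260) = 32000
  i=4: min(500*4^4, 126260) = 126260
  i=5: min(500*4^5, 126260) = 126260
  i=6: min(500*4^6, 126260) = 126260
  i=7: min(500*4^7, 126260) = 126260
  i=8: min(500*4^8, 126260) = 126260
  i=9: min(500*4^9, 126260) = 126260
  i=10: min(500*4^10, 126260) = 126260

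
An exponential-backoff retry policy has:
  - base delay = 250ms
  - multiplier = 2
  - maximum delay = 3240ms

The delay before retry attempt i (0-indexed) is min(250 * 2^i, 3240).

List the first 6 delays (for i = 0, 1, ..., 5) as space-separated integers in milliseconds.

Answer: 250 500 1000 2000 3240 3240

Derivation:
Computing each delay:
  i=0: min(250*2^0, 3240) = 250
  i=1: min(250*2^1, 3240) = 500
  i=2: min(250*2^2, 3240) = 1000
  i=3: min(250*2^3, 3240) = 2000
  i=4: min(250*2^4, 3240) = 3240
  i=5: min(250*2^5, 3240) = 3240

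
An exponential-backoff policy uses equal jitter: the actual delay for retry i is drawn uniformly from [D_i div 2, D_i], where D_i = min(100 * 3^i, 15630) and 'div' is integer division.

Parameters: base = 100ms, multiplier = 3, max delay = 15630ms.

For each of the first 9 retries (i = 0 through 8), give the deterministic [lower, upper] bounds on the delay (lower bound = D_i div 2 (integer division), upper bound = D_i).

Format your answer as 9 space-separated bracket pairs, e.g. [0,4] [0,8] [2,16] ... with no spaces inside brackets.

Computing bounds per retry:
  i=0: D_i=min(100*3^0,15630)=100, bounds=[50,100]
  i=1: D_i=min(100*3^1,15630)=300, bounds=[150,300]
  i=2: D_i=min(100*3^2,15630)=900, bounds=[450,900]
  i=3: D_i=min(100*3^3,15630)=2700, bounds=[1350,2700]
  i=4: D_i=min(100*3^4,15630)=8100, bounds=[4050,8100]
  i=5: D_i=min(100*3^5,15630)=15630, bounds=[7815,15630]
  i=6: D_i=min(100*3^6,15630)=15630, bounds=[7815,15630]
  i=7: D_i=min(100*3^7,15630)=15630, bounds=[7815,15630]
  i=8: D_i=min(100*3^8,15630)=15630, bounds=[7815,15630]

Answer: [50,100] [150,300] [450,900] [1350,2700] [4050,8100] [7815,15630] [7815,15630] [7815,15630] [7815,15630]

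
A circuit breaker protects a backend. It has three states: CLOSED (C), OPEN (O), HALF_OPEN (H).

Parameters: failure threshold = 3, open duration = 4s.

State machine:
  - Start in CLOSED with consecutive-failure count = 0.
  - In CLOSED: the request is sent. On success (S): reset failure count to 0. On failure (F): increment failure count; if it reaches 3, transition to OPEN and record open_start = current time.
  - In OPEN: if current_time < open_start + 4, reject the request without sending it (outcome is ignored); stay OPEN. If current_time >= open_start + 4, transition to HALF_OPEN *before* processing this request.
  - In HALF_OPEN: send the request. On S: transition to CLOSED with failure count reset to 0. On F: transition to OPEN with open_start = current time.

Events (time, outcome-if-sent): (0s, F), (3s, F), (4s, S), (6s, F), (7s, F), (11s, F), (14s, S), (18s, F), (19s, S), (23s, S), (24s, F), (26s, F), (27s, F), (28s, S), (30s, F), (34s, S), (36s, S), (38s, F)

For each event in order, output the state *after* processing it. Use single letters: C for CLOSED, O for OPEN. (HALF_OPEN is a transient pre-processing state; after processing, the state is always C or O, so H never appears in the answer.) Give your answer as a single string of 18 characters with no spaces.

State after each event:
  event#1 t=0s outcome=F: state=CLOSED
  event#2 t=3s outcome=F: state=CLOSED
  event#3 t=4s outcome=S: state=CLOSED
  event#4 t=6s outcome=F: state=CLOSED
  event#5 t=7s outcome=F: state=CLOSED
  event#6 t=11s outcome=F: state=OPEN
  event#7 t=14s outcome=S: state=OPEN
  event#8 t=18s outcome=F: state=OPEN
  event#9 t=19s outcome=S: state=OPEN
  event#10 t=23s outcome=S: state=CLOSED
  event#11 t=24s outcome=F: state=CLOSED
  event#12 t=26s outcome=F: state=CLOSED
  event#13 t=27s outcome=F: state=OPEN
  event#14 t=28s outcome=S: state=OPEN
  event#15 t=30s outcome=F: state=OPEN
  event#16 t=34s outcome=S: state=CLOSED
  event#17 t=36s outcome=S: state=CLOSED
  event#18 t=38s outcome=F: state=CLOSED

Answer: CCCCCOOOOCCCOOOCCC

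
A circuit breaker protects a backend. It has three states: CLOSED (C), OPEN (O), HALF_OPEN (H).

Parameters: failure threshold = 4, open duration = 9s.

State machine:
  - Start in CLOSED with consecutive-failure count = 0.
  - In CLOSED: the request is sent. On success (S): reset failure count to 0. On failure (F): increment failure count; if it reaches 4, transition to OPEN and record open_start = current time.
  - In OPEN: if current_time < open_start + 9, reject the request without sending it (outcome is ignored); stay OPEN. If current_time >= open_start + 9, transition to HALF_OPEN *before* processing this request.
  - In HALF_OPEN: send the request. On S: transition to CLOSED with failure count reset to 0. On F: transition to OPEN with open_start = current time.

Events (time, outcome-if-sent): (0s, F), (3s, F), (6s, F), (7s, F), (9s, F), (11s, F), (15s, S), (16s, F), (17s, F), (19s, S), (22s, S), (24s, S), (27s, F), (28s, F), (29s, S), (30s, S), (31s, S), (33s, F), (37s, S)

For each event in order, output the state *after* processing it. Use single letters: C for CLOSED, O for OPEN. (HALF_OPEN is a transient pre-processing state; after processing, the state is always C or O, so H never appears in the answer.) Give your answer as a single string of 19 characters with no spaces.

State after each event:
  event#1 t=0s outcome=F: state=CLOSED
  event#2 t=3s outcome=F: state=CLOSED
  event#3 t=6s outcome=F: state=CLOSED
  event#4 t=7s outcome=F: state=OPEN
  event#5 t=9s outcome=F: state=OPEN
  event#6 t=11s outcome=F: state=OPEN
  event#7 t=15s outcome=S: state=OPEN
  event#8 t=16s outcome=F: state=OPEN
  event#9 t=17s outcome=F: state=OPEN
  event#10 t=19s outcome=S: state=OPEN
  event#11 t=22s outcome=S: state=OPEN
  event#12 t=24s outcome=S: state=OPEN
  event#13 t=27s outcome=F: state=OPEN
  event#14 t=28s outcome=F: state=OPEN
  event#15 t=29s outcome=S: state=OPEN
  event#16 t=30s outcome=S: state=OPEN
  event#17 t=31s outcome=S: state=OPEN
  event#18 t=33s outcome=F: state=OPEN
  event#19 t=37s outcome=S: state=CLOSED

Answer: CCCOOOOOOOOOOOOOOOC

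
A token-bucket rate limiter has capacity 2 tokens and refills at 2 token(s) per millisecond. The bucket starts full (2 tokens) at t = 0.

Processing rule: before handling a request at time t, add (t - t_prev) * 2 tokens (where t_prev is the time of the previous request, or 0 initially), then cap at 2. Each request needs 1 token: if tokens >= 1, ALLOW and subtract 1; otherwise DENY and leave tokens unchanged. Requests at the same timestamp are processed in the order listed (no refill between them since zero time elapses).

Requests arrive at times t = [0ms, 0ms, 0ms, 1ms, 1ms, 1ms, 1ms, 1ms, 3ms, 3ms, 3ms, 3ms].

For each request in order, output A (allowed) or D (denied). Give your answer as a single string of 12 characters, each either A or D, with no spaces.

Answer: AADAADDDAADD

Derivation:
Simulating step by step:
  req#1 t=0ms: ALLOW
  req#2 t=0ms: ALLOW
  req#3 t=0ms: DENY
  req#4 t=1ms: ALLOW
  req#5 t=1ms: ALLOW
  req#6 t=1ms: DENY
  req#7 t=1ms: DENY
  req#8 t=1ms: DENY
  req#9 t=3ms: ALLOW
  req#10 t=3ms: ALLOW
  req#11 t=3ms: DENY
  req#12 t=3ms: DENY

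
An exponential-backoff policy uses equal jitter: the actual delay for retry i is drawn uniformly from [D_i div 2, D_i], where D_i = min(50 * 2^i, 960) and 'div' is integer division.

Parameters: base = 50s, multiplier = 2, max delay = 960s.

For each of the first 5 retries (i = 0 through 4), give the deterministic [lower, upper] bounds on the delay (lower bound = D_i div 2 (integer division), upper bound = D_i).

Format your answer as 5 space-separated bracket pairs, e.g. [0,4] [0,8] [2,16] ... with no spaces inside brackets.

Computing bounds per retry:
  i=0: D_i=min(50*2^0,960)=50, bounds=[25,50]
  i=1: D_i=min(50*2^1,960)=100, bounds=[50,100]
  i=2: D_i=min(50*2^2,960)=200, bounds=[100,200]
  i=3: D_i=min(50*2^3,960)=400, bounds=[200,400]
  i=4: D_i=min(50*2^4,960)=800, bounds=[400,800]

Answer: [25,50] [50,100] [100,200] [200,400] [400,800]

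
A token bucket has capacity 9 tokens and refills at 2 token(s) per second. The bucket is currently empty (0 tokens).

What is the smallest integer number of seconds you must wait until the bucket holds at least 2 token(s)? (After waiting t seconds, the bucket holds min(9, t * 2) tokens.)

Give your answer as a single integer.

Need t * 2 >= 2, so t >= 2/2.
Smallest integer t = ceil(2/2) = 1.

Answer: 1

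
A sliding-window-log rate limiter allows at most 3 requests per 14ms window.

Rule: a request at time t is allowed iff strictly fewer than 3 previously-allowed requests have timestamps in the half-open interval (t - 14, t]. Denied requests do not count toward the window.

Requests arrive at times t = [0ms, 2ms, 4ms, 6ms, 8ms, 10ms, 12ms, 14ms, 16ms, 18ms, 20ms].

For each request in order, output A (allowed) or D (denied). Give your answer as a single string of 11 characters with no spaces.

Tracking allowed requests in the window:
  req#1 t=0ms: ALLOW
  req#2 t=2ms: ALLOW
  req#3 t=4ms: ALLOW
  req#4 t=6ms: DENY
  req#5 t=8ms: DENY
  req#6 t=10ms: DENY
  req#7 t=12ms: DENY
  req#8 t=14ms: ALLOW
  req#9 t=16ms: ALLOW
  req#10 t=18ms: ALLOW
  req#11 t=20ms: DENY

Answer: AAADDDDAAAD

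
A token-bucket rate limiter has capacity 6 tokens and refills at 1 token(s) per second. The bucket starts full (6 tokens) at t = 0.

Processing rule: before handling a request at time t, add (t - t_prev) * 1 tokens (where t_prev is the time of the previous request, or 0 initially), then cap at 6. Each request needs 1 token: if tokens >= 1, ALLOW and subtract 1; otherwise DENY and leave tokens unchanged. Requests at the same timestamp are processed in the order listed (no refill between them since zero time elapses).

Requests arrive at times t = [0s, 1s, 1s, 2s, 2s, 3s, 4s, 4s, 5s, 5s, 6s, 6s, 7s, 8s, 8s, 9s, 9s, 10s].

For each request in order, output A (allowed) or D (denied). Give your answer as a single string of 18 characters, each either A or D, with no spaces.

Simulating step by step:
  req#1 t=0s: ALLOW
  req#2 t=1s: ALLOW
  req#3 t=1s: ALLOW
  req#4 t=2s: ALLOW
  req#5 t=2s: ALLOW
  req#6 t=3s: ALLOW
  req#7 t=4s: ALLOW
  req#8 t=4s: ALLOW
  req#9 t=5s: ALLOW
  req#10 t=5s: ALLOW
  req#11 t=6s: ALLOW
  req#12 t=6s: ALLOW
  req#13 t=7s: ALLOW
  req#14 t=8s: ALLOW
  req#15 t=8s: DENY
  req#16 t=9s: ALLOW
  req#17 t=9s: DENY
  req#18 t=10s: ALLOW

Answer: AAAAAAAAAAAAAADADA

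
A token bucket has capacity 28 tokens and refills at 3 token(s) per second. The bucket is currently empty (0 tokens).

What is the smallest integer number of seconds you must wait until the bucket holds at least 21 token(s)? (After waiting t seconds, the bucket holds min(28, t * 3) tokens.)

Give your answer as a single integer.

Need t * 3 >= 21, so t >= 21/3.
Smallest integer t = ceil(21/3) = 7.

Answer: 7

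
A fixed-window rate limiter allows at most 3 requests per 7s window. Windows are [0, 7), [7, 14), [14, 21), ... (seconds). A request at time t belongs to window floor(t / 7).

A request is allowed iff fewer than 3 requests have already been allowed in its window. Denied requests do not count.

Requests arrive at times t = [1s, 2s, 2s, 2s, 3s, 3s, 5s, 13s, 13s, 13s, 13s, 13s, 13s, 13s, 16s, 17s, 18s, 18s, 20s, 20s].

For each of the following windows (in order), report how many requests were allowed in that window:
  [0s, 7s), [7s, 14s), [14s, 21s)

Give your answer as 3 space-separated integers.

Processing requests:
  req#1 t=1s (window 0): ALLOW
  req#2 t=2s (window 0): ALLOW
  req#3 t=2s (window 0): ALLOW
  req#4 t=2s (window 0): DENY
  req#5 t=3s (window 0): DENY
  req#6 t=3s (window 0): DENY
  req#7 t=5s (window 0): DENY
  req#8 t=13s (window 1): ALLOW
  req#9 t=13s (window 1): ALLOW
  req#10 t=13s (window 1): ALLOW
  req#11 t=13s (window 1): DENY
  req#12 t=13s (window 1): DENY
  req#13 t=13s (window 1): DENY
  req#14 t=13s (window 1): DENY
  req#15 t=16s (window 2): ALLOW
  req#16 t=17s (window 2): ALLOW
  req#17 t=18s (window 2): ALLOW
  req#18 t=18s (window 2): DENY
  req#19 t=20s (window 2): DENY
  req#20 t=20s (window 2): DENY

Allowed counts by window: 3 3 3

Answer: 3 3 3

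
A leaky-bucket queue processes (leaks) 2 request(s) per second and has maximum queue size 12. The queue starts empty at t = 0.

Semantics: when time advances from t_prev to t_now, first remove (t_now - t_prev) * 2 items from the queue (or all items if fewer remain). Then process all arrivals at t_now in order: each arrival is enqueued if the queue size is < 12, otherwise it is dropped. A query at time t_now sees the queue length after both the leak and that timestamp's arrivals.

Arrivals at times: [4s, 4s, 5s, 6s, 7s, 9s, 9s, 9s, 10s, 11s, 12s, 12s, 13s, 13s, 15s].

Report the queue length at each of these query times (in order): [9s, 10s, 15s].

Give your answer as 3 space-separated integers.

Queue lengths at query times:
  query t=9s: backlog = 3
  query t=10s: backlog = 2
  query t=15s: backlog = 1

Answer: 3 2 1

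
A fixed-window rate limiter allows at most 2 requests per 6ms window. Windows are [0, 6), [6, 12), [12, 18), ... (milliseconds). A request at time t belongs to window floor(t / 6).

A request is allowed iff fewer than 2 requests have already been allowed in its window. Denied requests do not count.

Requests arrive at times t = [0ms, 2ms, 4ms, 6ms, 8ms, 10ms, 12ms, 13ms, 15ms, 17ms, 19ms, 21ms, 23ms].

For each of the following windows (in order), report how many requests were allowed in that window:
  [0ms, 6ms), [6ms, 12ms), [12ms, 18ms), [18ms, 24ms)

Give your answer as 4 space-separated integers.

Processing requests:
  req#1 t=0ms (window 0): ALLOW
  req#2 t=2ms (window 0): ALLOW
  req#3 t=4ms (window 0): DENY
  req#4 t=6ms (window 1): ALLOW
  req#5 t=8ms (window 1): ALLOW
  req#6 t=10ms (window 1): DENY
  req#7 t=12ms (window 2): ALLOW
  req#8 t=13ms (window 2): ALLOW
  req#9 t=15ms (window 2): DENY
  req#10 t=17ms (window 2): DENY
  req#11 t=19ms (window 3): ALLOW
  req#12 t=21ms (window 3): ALLOW
  req#13 t=23ms (window 3): DENY

Allowed counts by window: 2 2 2 2

Answer: 2 2 2 2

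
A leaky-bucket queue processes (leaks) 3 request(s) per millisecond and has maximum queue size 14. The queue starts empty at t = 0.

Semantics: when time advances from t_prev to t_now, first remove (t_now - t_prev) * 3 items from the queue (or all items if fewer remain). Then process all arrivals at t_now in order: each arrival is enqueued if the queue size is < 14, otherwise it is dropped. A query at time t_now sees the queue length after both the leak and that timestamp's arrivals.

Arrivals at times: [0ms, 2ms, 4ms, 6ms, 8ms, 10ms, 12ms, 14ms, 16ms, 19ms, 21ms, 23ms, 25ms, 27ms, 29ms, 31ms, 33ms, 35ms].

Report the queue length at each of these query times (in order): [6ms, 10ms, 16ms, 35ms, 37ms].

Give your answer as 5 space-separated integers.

Answer: 1 1 1 1 0

Derivation:
Queue lengths at query times:
  query t=6ms: backlog = 1
  query t=10ms: backlog = 1
  query t=16ms: backlog = 1
  query t=35ms: backlog = 1
  query t=37ms: backlog = 0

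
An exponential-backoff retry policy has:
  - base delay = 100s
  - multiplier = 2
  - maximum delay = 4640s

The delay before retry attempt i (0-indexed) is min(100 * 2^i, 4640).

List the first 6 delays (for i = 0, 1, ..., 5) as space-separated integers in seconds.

Computing each delay:
  i=0: min(100*2^0, 4640) = 100
  i=1: min(100*2^1, 4640) = 200
  i=2: min(100*2^2, 4640) = 400
  i=3: min(100*2^3, 4640) = 800
  i=4: min(100*2^4, 4640) = 1600
  i=5: min(100*2^5, 4640) = 3200

Answer: 100 200 400 800 1600 3200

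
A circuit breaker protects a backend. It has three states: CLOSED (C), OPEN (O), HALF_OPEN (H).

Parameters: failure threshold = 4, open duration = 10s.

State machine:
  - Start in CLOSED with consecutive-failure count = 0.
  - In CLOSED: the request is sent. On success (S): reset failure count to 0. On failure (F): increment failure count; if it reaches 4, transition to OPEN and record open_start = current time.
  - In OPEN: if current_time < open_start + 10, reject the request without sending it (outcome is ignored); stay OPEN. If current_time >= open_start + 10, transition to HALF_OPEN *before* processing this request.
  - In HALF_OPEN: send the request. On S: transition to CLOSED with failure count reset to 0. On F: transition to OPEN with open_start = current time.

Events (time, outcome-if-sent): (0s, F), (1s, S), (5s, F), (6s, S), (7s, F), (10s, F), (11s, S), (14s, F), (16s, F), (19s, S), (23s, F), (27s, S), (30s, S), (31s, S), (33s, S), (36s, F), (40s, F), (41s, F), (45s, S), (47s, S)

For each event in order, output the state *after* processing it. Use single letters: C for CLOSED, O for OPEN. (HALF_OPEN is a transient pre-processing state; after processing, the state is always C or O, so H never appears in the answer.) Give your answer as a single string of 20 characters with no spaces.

State after each event:
  event#1 t=0s outcome=F: state=CLOSED
  event#2 t=1s outcome=S: state=CLOSED
  event#3 t=5s outcome=F: state=CLOSED
  event#4 t=6s outcome=S: state=CLOSED
  event#5 t=7s outcome=F: state=CLOSED
  event#6 t=10s outcome=F: state=CLOSED
  event#7 t=11s outcome=S: state=CLOSED
  event#8 t=14s outcome=F: state=CLOSED
  event#9 t=16s outcome=F: state=CLOSED
  event#10 t=19s outcome=S: state=CLOSED
  event#11 t=23s outcome=F: state=CLOSED
  event#12 t=27s outcome=S: state=CLOSED
  event#13 t=30s outcome=S: state=CLOSED
  event#14 t=31s outcome=S: state=CLOSED
  event#15 t=33s outcome=S: state=CLOSED
  event#16 t=36s outcome=F: state=CLOSED
  event#17 t=40s outcome=F: state=CLOSED
  event#18 t=41s outcome=F: state=CLOSED
  event#19 t=45s outcome=S: state=CLOSED
  event#20 t=47s outcome=S: state=CLOSED

Answer: CCCCCCCCCCCCCCCCCCCC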